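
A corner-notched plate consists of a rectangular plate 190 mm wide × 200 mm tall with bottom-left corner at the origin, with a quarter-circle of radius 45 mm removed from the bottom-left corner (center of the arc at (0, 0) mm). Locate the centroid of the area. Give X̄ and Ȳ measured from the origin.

plate: A = 190 × 200 = 38000.00, centroid at (95.00, 100.00).
removed quarter-circle: A = −¼π·45² = -1590.43, centroid at (19.10, 19.10).
ΣA = 36409.57 mm²
ΣAX̄ = (38000.00)(95.00) + (-1590.43)(19.10) = 3579625.00 mm³
ΣAȲ = (38000.00)(100.00) + (-1590.43)(19.10) = 3769625.00 mm³
X̄ = 3579625.00 / 36409.57 = 98.32 mm
Ȳ = 3769625.00 / 36409.57 = 103.53 mm

X̄ = 98.32 mm, Ȳ = 103.53 mm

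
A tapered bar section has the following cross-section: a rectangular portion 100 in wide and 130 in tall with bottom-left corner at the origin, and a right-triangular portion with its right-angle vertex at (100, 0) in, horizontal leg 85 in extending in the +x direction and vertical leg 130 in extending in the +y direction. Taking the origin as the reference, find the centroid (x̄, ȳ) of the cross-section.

x̄ = 73.36 in, ȳ = 58.54 in

Part | A | x̄ᵢ | ȳᵢ | A·x̄ᵢ | A·ȳᵢ
rectangular portion | 13000.00 | 50.00 | 65.00 | 650000.00 | 845000.00
triangular portion | 5525.00 | 128.33 | 43.33 | 709041.67 | 239416.67
Σ | 18525.00 |  |  | 1359041.67 | 1084416.67
x̄ = 1359041.67 / 18525.00 = 73.36 in
ȳ = 1084416.67 / 18525.00 = 58.54 in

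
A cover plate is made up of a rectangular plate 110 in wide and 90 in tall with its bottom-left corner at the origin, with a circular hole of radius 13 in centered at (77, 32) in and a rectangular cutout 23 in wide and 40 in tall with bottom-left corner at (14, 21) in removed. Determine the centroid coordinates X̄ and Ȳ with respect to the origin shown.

Part | A | x̄ᵢ | ȳᵢ | A·x̄ᵢ | A·ȳᵢ
plate | 9900.00 | 55.00 | 45.00 | 544500.00 | 445500.00
hole 1 | -530.93 | 77.00 | 32.00 | -40881.55 | -16989.73
hole 2 | -920.00 | 25.50 | 41.00 | -23460.00 | -37720.00
Σ | 8449.07 |  |  | 480158.45 | 390790.27
X̄ = 480158.45 / 8449.07 = 56.83 in
Ȳ = 390790.27 / 8449.07 = 46.25 in

X̄ = 56.83 in, Ȳ = 46.25 in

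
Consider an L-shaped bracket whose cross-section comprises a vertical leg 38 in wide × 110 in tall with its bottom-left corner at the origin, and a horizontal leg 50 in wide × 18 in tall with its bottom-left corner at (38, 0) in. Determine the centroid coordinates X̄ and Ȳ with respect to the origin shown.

vertical leg: A = 38 × 110 = 4180.00, centroid at (19.00, 55.00).
horizontal leg: A = 50 × 18 = 900.00, centroid at (63.00, 9.00).
ΣA = 5080.00 in²
ΣAX̄ = (4180.00)(19.00) + (900.00)(63.00) = 136120.00 in³
ΣAȲ = (4180.00)(55.00) + (900.00)(9.00) = 238000.00 in³
X̄ = 136120.00 / 5080.00 = 26.80 in
Ȳ = 238000.00 / 5080.00 = 46.85 in

X̄ = 26.80 in, Ȳ = 46.85 in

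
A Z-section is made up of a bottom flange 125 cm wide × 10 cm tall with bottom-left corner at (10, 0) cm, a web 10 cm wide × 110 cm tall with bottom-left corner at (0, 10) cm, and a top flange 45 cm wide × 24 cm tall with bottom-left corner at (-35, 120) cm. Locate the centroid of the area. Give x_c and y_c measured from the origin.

bottom flange: A = 125 × 10 = 1250.00, centroid at (72.50, 5.00).
web: A = 10 × 110 = 1100.00, centroid at (5.00, 65.00).
top flange: A = 45 × 24 = 1080.00, centroid at (-12.50, 132.00).
ΣA = 3430.00 cm²
ΣAx_c = (1250.00)(72.50) + (1100.00)(5.00) + (1080.00)(-12.50) = 82625.00 cm³
ΣAy_c = (1250.00)(5.00) + (1100.00)(65.00) + (1080.00)(132.00) = 220310.00 cm³
x_c = 82625.00 / 3430.00 = 24.09 cm
y_c = 220310.00 / 3430.00 = 64.23 cm

x_c = 24.09 cm, y_c = 64.23 cm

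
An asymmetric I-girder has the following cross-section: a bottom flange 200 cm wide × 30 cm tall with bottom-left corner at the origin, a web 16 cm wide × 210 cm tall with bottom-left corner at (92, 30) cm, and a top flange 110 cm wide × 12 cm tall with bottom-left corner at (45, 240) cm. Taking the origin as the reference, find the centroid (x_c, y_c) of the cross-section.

x_c = 100.00 cm, y_c = 81.30 cm

bottom flange: A = 200 × 30 = 6000.00, centroid at (100.00, 15.00).
web: A = 16 × 210 = 3360.00, centroid at (100.00, 135.00).
top flange: A = 110 × 12 = 1320.00, centroid at (100.00, 246.00).
ΣA = 10680.00 cm²
ΣAx_c = (6000.00)(100.00) + (3360.00)(100.00) + (1320.00)(100.00) = 1068000.00 cm³
ΣAy_c = (6000.00)(15.00) + (3360.00)(135.00) + (1320.00)(246.00) = 868320.00 cm³
x_c = 1068000.00 / 10680.00 = 100.00 cm
y_c = 868320.00 / 10680.00 = 81.30 cm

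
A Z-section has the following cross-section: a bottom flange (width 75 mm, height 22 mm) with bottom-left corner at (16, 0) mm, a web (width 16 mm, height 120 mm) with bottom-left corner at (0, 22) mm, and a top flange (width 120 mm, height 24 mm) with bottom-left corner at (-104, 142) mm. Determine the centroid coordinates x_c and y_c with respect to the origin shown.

x_c = -3.58 mm, y_c = 95.99 mm

bottom flange: A = 75 × 22 = 1650.00, centroid at (53.50, 11.00).
web: A = 16 × 120 = 1920.00, centroid at (8.00, 82.00).
top flange: A = 120 × 24 = 2880.00, centroid at (-44.00, 154.00).
ΣA = 6450.00 mm², ΣAx_c = -23085.00 mm³, ΣAy_c = 619110.00 mm³.
x_c = -23085.00/6450.00 = -3.58 mm; y_c = 619110.00/6450.00 = 95.99 mm.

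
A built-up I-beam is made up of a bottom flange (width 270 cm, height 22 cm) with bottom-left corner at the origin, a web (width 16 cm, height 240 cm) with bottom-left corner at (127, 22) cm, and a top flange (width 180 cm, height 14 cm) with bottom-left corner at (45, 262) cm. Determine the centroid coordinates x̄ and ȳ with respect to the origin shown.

bottom flange: A = 270 × 22 = 5940.00, centroid at (135.00, 11.00).
web: A = 16 × 240 = 3840.00, centroid at (135.00, 142.00).
top flange: A = 180 × 14 = 2520.00, centroid at (135.00, 269.00).
ΣA = 12300.00 cm², ΣAx̄ = 1660500.00 cm³, ΣAȳ = 1288500.00 cm³.
x̄ = 1660500.00/12300.00 = 135.00 cm; ȳ = 1288500.00/12300.00 = 104.76 cm.

x̄ = 135.00 cm, ȳ = 104.76 cm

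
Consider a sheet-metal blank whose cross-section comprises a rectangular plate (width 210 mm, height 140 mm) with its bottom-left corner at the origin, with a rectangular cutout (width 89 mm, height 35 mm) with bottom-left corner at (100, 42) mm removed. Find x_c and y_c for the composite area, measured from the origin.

Part | A | x̄ᵢ | ȳᵢ | A·x̄ᵢ | A·ȳᵢ
plate | 29400.00 | 105.00 | 70.00 | 3087000.00 | 2058000.00
hole | -3115.00 | 144.50 | 59.50 | -450117.50 | -185342.50
Σ | 26285.00 |  |  | 2636882.50 | 1872657.50
x_c = 2636882.50 / 26285.00 = 100.32 mm
y_c = 1872657.50 / 26285.00 = 71.24 mm

x_c = 100.32 mm, y_c = 71.24 mm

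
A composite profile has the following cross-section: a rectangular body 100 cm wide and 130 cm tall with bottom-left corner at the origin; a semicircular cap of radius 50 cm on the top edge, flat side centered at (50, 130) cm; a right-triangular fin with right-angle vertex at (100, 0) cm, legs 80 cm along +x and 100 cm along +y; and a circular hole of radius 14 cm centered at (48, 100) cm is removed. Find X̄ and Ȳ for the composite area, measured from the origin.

X̄ = 65.16 cm, Ȳ = 74.37 cm

rectangular body: A = 100 × 130 = 13000.00, centroid at (50.00, 65.00).
semicircular top: A = ½π·50² = 3926.99, centroid at (50.00, 151.22).
triangular fin: A = ½·80·100 = 4000.00, centroid at (126.67, 33.33).
hole: A = −π·14² = -615.75, centroid at (48.00, 100.00).
ΣA = 20311.24 cm²
ΣAX̄ = (13000.00)(50.00) + (3926.99)(50.00) + (4000.00)(126.67) + (-615.75)(48.00) = 1323460.10 cm³
ΣAȲ = (13000.00)(65.00) + (3926.99)(151.22) + (4000.00)(33.33) + (-615.75)(100.00) = 1510600.26 cm³
X̄ = 1323460.10 / 20311.24 = 65.16 cm
Ȳ = 1510600.26 / 20311.24 = 74.37 cm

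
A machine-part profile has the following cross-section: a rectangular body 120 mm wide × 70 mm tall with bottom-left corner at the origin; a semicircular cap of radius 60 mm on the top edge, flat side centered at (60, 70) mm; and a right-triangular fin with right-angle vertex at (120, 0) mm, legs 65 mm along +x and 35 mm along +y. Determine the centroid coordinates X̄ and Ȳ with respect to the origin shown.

X̄ = 66.11 mm, Ȳ = 55.76 mm

Part | A | x̄ᵢ | ȳᵢ | A·x̄ᵢ | A·ȳᵢ
rectangular body | 8400.00 | 60.00 | 35.00 | 504000.00 | 294000.00
semicircular top | 5654.87 | 60.00 | 95.46 | 339292.01 | 539840.67
triangular fin | 1137.50 | 141.67 | 11.67 | 161145.83 | 13270.83
Σ | 15192.37 |  |  | 1004437.84 | 847111.51
X̄ = 1004437.84 / 15192.37 = 66.11 mm
Ȳ = 847111.51 / 15192.37 = 55.76 mm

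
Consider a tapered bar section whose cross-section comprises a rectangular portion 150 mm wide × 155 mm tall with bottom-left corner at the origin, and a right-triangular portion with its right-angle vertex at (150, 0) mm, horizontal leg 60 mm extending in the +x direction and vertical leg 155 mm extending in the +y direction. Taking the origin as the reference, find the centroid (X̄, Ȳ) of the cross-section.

X̄ = 90.83 mm, Ȳ = 73.19 mm

Part | A | x̄ᵢ | ȳᵢ | A·x̄ᵢ | A·ȳᵢ
rectangular portion | 23250.00 | 75.00 | 77.50 | 1743750.00 | 1801875.00
triangular portion | 4650.00 | 170.00 | 51.67 | 790500.00 | 240250.00
Σ | 27900.00 |  |  | 2534250.00 | 2042125.00
X̄ = 2534250.00 / 27900.00 = 90.83 mm
Ȳ = 2042125.00 / 27900.00 = 73.19 mm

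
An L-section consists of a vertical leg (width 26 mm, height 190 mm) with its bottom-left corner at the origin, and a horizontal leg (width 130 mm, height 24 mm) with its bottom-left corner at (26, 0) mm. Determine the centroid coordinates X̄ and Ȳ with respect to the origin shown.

X̄ = 43.19 mm, Ȳ = 62.87 mm

vertical leg: A = 26 × 190 = 4940.00, centroid at (13.00, 95.00).
horizontal leg: A = 130 × 24 = 3120.00, centroid at (91.00, 12.00).
ΣA = 8060.00 mm²
ΣAX̄ = (4940.00)(13.00) + (3120.00)(91.00) = 348140.00 mm³
ΣAȲ = (4940.00)(95.00) + (3120.00)(12.00) = 506740.00 mm³
X̄ = 348140.00 / 8060.00 = 43.19 mm
Ȳ = 506740.00 / 8060.00 = 62.87 mm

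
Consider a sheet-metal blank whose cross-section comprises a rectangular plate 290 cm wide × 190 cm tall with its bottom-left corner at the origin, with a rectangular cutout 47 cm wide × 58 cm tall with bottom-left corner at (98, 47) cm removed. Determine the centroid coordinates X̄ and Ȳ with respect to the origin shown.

plate: A = 290 × 190 = 55100.00, centroid at (145.00, 95.00).
hole: A = −(47 × 58) = -2726.00, centroid at (121.50, 76.00).
ΣA = 52374.00 cm²
ΣAX̄ = (55100.00)(145.00) + (-2726.00)(121.50) = 7658291.00 cm³
ΣAȲ = (55100.00)(95.00) + (-2726.00)(76.00) = 5027324.00 cm³
X̄ = 7658291.00 / 52374.00 = 146.22 cm
Ȳ = 5027324.00 / 52374.00 = 95.99 cm

X̄ = 146.22 cm, Ȳ = 95.99 cm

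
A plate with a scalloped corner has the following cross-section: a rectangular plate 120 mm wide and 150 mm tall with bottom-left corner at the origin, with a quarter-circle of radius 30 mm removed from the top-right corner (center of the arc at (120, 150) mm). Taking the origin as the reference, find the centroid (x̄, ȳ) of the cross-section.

x̄ = 58.07 mm, ȳ = 72.45 mm

plate: A = 120 × 150 = 18000.00, centroid at (60.00, 75.00).
removed quarter-circle: A = −¼π·30² = -706.86, centroid at (107.27, 137.27).
ΣA = 17293.14 mm²
ΣAx̄ = (18000.00)(60.00) + (-706.86)(107.27) = 1004177.00 mm³
ΣAȳ = (18000.00)(75.00) + (-706.86)(137.27) = 1252971.25 mm³
x̄ = 1004177.00 / 17293.14 = 58.07 mm
ȳ = 1252971.25 / 17293.14 = 72.45 mm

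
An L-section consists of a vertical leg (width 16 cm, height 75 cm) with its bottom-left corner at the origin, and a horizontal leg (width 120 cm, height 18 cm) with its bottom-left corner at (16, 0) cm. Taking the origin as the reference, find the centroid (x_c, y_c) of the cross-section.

x_c = 51.71 cm, y_c = 19.18 cm

vertical leg: A = 16 × 75 = 1200.00, centroid at (8.00, 37.50).
horizontal leg: A = 120 × 18 = 2160.00, centroid at (76.00, 9.00).
ΣA = 3360.00 cm²
ΣAx_c = (1200.00)(8.00) + (2160.00)(76.00) = 173760.00 cm³
ΣAy_c = (1200.00)(37.50) + (2160.00)(9.00) = 64440.00 cm³
x_c = 173760.00 / 3360.00 = 51.71 cm
y_c = 64440.00 / 3360.00 = 19.18 cm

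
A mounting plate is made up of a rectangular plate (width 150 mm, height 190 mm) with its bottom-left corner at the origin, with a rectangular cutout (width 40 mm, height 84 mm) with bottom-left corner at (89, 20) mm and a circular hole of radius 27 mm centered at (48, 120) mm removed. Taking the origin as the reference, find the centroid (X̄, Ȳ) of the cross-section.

plate: A = 150 × 190 = 28500.00, centroid at (75.00, 95.00).
hole 1: A = −(40 × 84) = -3360.00, centroid at (109.00, 62.00).
hole 2: A = −π·27² = -2290.22, centroid at (48.00, 120.00).
ΣA = 22849.78 mm²
ΣAX̄ = (28500.00)(75.00) + (-3360.00)(109.00) + (-2290.22)(48.00) = 1661329.39 mm³
ΣAȲ = (28500.00)(95.00) + (-3360.00)(62.00) + (-2290.22)(120.00) = 2224353.47 mm³
X̄ = 1661329.39 / 22849.78 = 72.71 mm
Ȳ = 2224353.47 / 22849.78 = 97.35 mm

X̄ = 72.71 mm, Ȳ = 97.35 mm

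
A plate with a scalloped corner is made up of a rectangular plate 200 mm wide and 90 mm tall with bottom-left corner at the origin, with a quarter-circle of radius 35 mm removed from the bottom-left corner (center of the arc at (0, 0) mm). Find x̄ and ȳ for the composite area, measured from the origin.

plate: A = 200 × 90 = 18000.00, centroid at (100.00, 45.00).
removed quarter-circle: A = −¼π·35² = -962.11, centroid at (14.85, 14.85).
ΣA = 17037.89 mm², ΣAx̄ = 1785708.33 mm³, ΣAȳ = 795708.33 mm³.
x̄ = 1785708.33/17037.89 = 104.81 mm; ȳ = 795708.33/17037.89 = 46.70 mm.

x̄ = 104.81 mm, ȳ = 46.70 mm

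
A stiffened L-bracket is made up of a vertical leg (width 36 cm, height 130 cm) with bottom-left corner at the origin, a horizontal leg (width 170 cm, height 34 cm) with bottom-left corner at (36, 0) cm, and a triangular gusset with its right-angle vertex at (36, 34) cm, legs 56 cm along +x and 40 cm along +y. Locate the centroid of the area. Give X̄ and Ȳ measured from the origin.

X̄ = 72.96 cm, Ȳ = 39.33 cm

vertical leg: A = 36 × 130 = 4680.00, centroid at (18.00, 65.00).
horizontal leg: A = 170 × 34 = 5780.00, centroid at (121.00, 17.00).
gusset: A = ½·56·40 = 1120.00, centroid at (54.67, 47.33).
ΣA = 11580.00 cm²
ΣAX̄ = (4680.00)(18.00) + (5780.00)(121.00) + (1120.00)(54.67) = 844846.67 cm³
ΣAȲ = (4680.00)(65.00) + (5780.00)(17.00) + (1120.00)(47.33) = 455473.33 cm³
X̄ = 844846.67 / 11580.00 = 72.96 cm
Ȳ = 455473.33 / 11580.00 = 39.33 cm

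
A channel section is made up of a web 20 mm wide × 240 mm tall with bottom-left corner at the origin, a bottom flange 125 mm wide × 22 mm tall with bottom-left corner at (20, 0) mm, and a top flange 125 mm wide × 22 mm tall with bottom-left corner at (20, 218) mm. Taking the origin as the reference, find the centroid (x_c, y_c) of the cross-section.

Part | A | x̄ᵢ | ȳᵢ | A·x̄ᵢ | A·ȳᵢ
web | 4800.00 | 10.00 | 120.00 | 48000.00 | 576000.00
bottom flange | 2750.00 | 82.50 | 11.00 | 226875.00 | 30250.00
top flange | 2750.00 | 82.50 | 229.00 | 226875.00 | 629750.00
Σ | 10300.00 |  |  | 501750.00 | 1236000.00
x_c = 501750.00 / 10300.00 = 48.71 mm
y_c = 1236000.00 / 10300.00 = 120.00 mm

x_c = 48.71 mm, y_c = 120.00 mm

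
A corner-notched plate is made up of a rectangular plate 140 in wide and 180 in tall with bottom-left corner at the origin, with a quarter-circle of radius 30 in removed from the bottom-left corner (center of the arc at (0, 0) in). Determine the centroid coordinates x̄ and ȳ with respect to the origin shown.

Part | A | x̄ᵢ | ȳᵢ | A·x̄ᵢ | A·ȳᵢ
plate | 25200.00 | 70.00 | 90.00 | 1764000.00 | 2268000.00
removed quarter-circle | -706.86 | 12.73 | 12.73 | -9000.00 | -9000.00
Σ | 24493.14 |  |  | 1755000.00 | 2259000.00
x̄ = 1755000.00 / 24493.14 = 71.65 in
ȳ = 2259000.00 / 24493.14 = 92.23 in

x̄ = 71.65 in, ȳ = 92.23 in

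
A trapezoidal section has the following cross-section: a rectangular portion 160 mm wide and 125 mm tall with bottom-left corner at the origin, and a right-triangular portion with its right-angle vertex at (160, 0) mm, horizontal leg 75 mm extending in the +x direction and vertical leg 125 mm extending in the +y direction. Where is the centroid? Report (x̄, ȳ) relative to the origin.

rectangular portion: A = 160 × 125 = 20000.00, centroid at (80.00, 62.50).
triangular portion: A = ½·75·125 = 4687.50, centroid at (185.00, 41.67).
ΣA = 24687.50 mm²
ΣAx̄ = (20000.00)(80.00) + (4687.50)(185.00) = 2467187.50 mm³
ΣAȳ = (20000.00)(62.50) + (4687.50)(41.67) = 1445312.50 mm³
x̄ = 2467187.50 / 24687.50 = 99.94 mm
ȳ = 1445312.50 / 24687.50 = 58.54 mm

x̄ = 99.94 mm, ȳ = 58.54 mm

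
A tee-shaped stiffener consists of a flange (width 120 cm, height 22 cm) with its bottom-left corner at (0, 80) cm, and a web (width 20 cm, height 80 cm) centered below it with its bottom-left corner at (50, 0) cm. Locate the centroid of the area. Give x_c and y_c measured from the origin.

x_c = 60.00 cm, y_c = 71.75 cm

Part | A | x̄ᵢ | ȳᵢ | A·x̄ᵢ | A·ȳᵢ
web | 1600.00 | 60.00 | 40.00 | 96000.00 | 64000.00
flange | 2640.00 | 60.00 | 91.00 | 158400.00 | 240240.00
Σ | 4240.00 |  |  | 254400.00 | 304240.00
x_c = 254400.00 / 4240.00 = 60.00 cm
y_c = 304240.00 / 4240.00 = 71.75 cm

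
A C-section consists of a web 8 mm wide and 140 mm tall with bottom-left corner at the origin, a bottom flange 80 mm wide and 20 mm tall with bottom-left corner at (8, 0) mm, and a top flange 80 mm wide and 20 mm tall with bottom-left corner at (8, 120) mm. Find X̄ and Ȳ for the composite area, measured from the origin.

X̄ = 36.59 mm, Ȳ = 70.00 mm

web: A = 8 × 140 = 1120.00, centroid at (4.00, 70.00).
bottom flange: A = 80 × 20 = 1600.00, centroid at (48.00, 10.00).
top flange: A = 80 × 20 = 1600.00, centroid at (48.00, 130.00).
ΣA = 4320.00 mm², ΣAX̄ = 158080.00 mm³, ΣAȲ = 302400.00 mm³.
X̄ = 158080.00/4320.00 = 36.59 mm; Ȳ = 302400.00/4320.00 = 70.00 mm.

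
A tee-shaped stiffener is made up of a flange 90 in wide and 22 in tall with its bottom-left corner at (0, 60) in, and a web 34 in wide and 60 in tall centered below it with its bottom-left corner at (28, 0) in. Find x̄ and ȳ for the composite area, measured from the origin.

web: A = 34 × 60 = 2040.00, centroid at (45.00, 30.00).
flange: A = 90 × 22 = 1980.00, centroid at (45.00, 71.00).
ΣA = 4020.00 in²
ΣAx̄ = (2040.00)(45.00) + (1980.00)(45.00) = 180900.00 in³
ΣAȳ = (2040.00)(30.00) + (1980.00)(71.00) = 201780.00 in³
x̄ = 180900.00 / 4020.00 = 45.00 in
ȳ = 201780.00 / 4020.00 = 50.19 in

x̄ = 45.00 in, ȳ = 50.19 in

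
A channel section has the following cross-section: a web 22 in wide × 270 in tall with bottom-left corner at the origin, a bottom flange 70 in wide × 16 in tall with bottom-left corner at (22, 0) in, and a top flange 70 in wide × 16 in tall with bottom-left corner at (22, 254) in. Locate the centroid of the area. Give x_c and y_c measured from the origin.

Part | A | x̄ᵢ | ȳᵢ | A·x̄ᵢ | A·ȳᵢ
web | 5940.00 | 11.00 | 135.00 | 65340.00 | 801900.00
bottom flange | 1120.00 | 57.00 | 8.00 | 63840.00 | 8960.00
top flange | 1120.00 | 57.00 | 262.00 | 63840.00 | 293440.00
Σ | 8180.00 |  |  | 193020.00 | 1104300.00
x_c = 193020.00 / 8180.00 = 23.60 in
y_c = 1104300.00 / 8180.00 = 135.00 in

x_c = 23.60 in, y_c = 135.00 in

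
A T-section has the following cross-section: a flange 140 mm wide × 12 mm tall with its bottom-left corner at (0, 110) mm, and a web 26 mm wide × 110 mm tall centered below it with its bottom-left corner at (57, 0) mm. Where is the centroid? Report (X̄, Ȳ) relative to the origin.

web: A = 26 × 110 = 2860.00, centroid at (70.00, 55.00).
flange: A = 140 × 12 = 1680.00, centroid at (70.00, 116.00).
ΣA = 4540.00 mm²
ΣAX̄ = (2860.00)(70.00) + (1680.00)(70.00) = 317800.00 mm³
ΣAȲ = (2860.00)(55.00) + (1680.00)(116.00) = 352180.00 mm³
X̄ = 317800.00 / 4540.00 = 70.00 mm
Ȳ = 352180.00 / 4540.00 = 77.57 mm

X̄ = 70.00 mm, Ȳ = 77.57 mm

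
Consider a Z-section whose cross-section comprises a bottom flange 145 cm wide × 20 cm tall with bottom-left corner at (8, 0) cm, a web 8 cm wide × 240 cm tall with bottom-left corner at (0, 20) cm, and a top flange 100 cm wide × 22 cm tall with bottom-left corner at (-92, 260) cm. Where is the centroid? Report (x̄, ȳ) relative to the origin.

x̄ = 21.19 cm, ȳ = 127.35 cm

bottom flange: A = 145 × 20 = 2900.00, centroid at (80.50, 10.00).
web: A = 8 × 240 = 1920.00, centroid at (4.00, 140.00).
top flange: A = 100 × 22 = 2200.00, centroid at (-42.00, 271.00).
ΣA = 7020.00 cm², ΣAx̄ = 148730.00 cm³, ΣAȳ = 894000.00 cm³.
x̄ = 148730.00/7020.00 = 21.19 cm; ȳ = 894000.00/7020.00 = 127.35 cm.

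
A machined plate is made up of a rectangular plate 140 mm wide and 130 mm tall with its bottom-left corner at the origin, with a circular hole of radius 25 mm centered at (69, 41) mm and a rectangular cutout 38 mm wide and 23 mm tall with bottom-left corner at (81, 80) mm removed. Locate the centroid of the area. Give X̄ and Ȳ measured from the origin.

plate: A = 140 × 130 = 18200.00, centroid at (70.00, 65.00).
hole 1: A = −π·25² = -1963.50, centroid at (69.00, 41.00).
hole 2: A = −(38 × 23) = -874.00, centroid at (100.00, 91.50).
ΣA = 15362.50 mm², ΣAX̄ = 1051118.82 mm³, ΣAȲ = 1022525.69 mm³.
X̄ = 1051118.82/15362.50 = 68.42 mm; Ȳ = 1022525.69/15362.50 = 66.56 mm.

X̄ = 68.42 mm, Ȳ = 66.56 mm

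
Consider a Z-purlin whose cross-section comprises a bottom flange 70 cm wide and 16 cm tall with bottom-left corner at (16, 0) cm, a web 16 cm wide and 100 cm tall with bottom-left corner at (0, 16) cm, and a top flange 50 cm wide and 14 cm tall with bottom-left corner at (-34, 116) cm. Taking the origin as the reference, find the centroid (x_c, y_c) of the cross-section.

bottom flange: A = 70 × 16 = 1120.00, centroid at (51.00, 8.00).
web: A = 16 × 100 = 1600.00, centroid at (8.00, 66.00).
top flange: A = 50 × 14 = 700.00, centroid at (-9.00, 123.00).
ΣA = 3420.00 cm², ΣAx_c = 63620.00 cm³, ΣAy_c = 200660.00 cm³.
x_c = 63620.00/3420.00 = 18.60 cm; y_c = 200660.00/3420.00 = 58.67 cm.

x_c = 18.60 cm, y_c = 58.67 cm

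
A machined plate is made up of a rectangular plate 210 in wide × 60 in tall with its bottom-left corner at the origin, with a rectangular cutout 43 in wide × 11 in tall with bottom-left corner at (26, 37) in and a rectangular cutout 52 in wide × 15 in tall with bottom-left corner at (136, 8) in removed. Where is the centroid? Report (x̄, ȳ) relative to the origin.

Part | A | x̄ᵢ | ȳᵢ | A·x̄ᵢ | A·ȳᵢ
plate | 12600.00 | 105.00 | 30.00 | 1323000.00 | 378000.00
hole 1 | -473.00 | 47.50 | 42.50 | -22467.50 | -20102.50
hole 2 | -780.00 | 162.00 | 15.50 | -126360.00 | -12090.00
Σ | 11347.00 |  |  | 1174172.50 | 345807.50
x̄ = 1174172.50 / 11347.00 = 103.48 in
ȳ = 345807.50 / 11347.00 = 30.48 in

x̄ = 103.48 in, ȳ = 30.48 in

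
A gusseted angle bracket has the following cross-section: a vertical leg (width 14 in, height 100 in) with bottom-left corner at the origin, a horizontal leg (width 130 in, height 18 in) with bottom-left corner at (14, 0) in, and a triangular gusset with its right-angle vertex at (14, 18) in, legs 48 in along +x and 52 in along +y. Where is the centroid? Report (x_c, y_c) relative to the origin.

vertical leg: A = 14 × 100 = 1400.00, centroid at (7.00, 50.00).
horizontal leg: A = 130 × 18 = 2340.00, centroid at (79.00, 9.00).
gusset: A = ½·48·52 = 1248.00, centroid at (30.00, 35.33).
ΣA = 4988.00 in², ΣAx_c = 232100.00 in³, ΣAy_c = 135156.00 in³.
x_c = 232100.00/4988.00 = 46.53 in; y_c = 135156.00/4988.00 = 27.10 in.

x_c = 46.53 in, y_c = 27.10 in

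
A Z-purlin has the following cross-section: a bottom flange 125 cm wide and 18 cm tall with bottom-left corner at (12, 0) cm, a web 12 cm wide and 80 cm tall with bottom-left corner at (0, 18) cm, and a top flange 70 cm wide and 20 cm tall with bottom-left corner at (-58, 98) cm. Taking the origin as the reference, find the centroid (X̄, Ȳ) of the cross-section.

bottom flange: A = 125 × 18 = 2250.00, centroid at (74.50, 9.00).
web: A = 12 × 80 = 960.00, centroid at (6.00, 58.00).
top flange: A = 70 × 20 = 1400.00, centroid at (-23.00, 108.00).
ΣA = 4610.00 cm², ΣAX̄ = 141185.00 cm³, ΣAȲ = 227130.00 cm³.
X̄ = 141185.00/4610.00 = 30.63 cm; Ȳ = 227130.00/4610.00 = 49.27 cm.

X̄ = 30.63 cm, Ȳ = 49.27 cm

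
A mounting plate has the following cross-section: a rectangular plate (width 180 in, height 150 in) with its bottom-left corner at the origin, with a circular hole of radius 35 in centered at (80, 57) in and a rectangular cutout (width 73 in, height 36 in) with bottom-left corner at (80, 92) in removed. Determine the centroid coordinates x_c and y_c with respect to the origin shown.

x_c = 88.48 in, y_c = 73.89 in

plate: A = 180 × 150 = 27000.00, centroid at (90.00, 75.00).
hole 1: A = −π·35² = -3848.45, centroid at (80.00, 57.00).
hole 2: A = −(73 × 36) = -2628.00, centroid at (116.50, 110.00).
ΣA = 20523.55 in², ΣAx_c = 1815961.92 in³, ΣAy_c = 1516558.29 in³.
x_c = 1815961.92/20523.55 = 88.48 in; y_c = 1516558.29/20523.55 = 73.89 in.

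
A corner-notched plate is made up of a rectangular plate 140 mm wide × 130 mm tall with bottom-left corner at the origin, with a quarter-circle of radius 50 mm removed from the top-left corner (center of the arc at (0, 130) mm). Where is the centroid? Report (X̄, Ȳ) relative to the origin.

X̄ = 75.90 mm, Ȳ = 59.71 mm

Part | A | x̄ᵢ | ȳᵢ | A·x̄ᵢ | A·ȳᵢ
plate | 18200.00 | 70.00 | 65.00 | 1274000.00 | 1183000.00
removed quarter-circle | -1963.50 | 21.22 | 108.78 | -41666.67 | -213587.74
Σ | 16236.50 |  |  | 1232333.33 | 969412.26
X̄ = 1232333.33 / 16236.50 = 75.90 mm
Ȳ = 969412.26 / 16236.50 = 59.71 mm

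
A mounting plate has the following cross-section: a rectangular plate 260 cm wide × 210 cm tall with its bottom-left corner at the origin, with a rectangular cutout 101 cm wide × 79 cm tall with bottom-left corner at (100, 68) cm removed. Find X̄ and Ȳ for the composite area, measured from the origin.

X̄ = 126.49 cm, Ȳ = 104.57 cm

Part | A | x̄ᵢ | ȳᵢ | A·x̄ᵢ | A·ȳᵢ
plate | 54600.00 | 130.00 | 105.00 | 7098000.00 | 5733000.00
hole | -7979.00 | 150.50 | 107.50 | -1200839.50 | -857742.50
Σ | 46621.00 |  |  | 5897160.50 | 4875257.50
X̄ = 5897160.50 / 46621.00 = 126.49 cm
Ȳ = 4875257.50 / 46621.00 = 104.57 cm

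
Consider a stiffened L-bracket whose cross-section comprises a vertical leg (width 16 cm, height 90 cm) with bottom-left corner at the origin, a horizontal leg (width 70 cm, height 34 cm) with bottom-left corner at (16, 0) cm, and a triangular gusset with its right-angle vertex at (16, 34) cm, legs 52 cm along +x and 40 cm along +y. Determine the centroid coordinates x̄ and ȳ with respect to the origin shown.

x̄ = 34.48 cm, ȳ = 31.79 cm

Part | A | x̄ᵢ | ȳᵢ | A·x̄ᵢ | A·ȳᵢ
vertical leg | 1440.00 | 8.00 | 45.00 | 11520.00 | 64800.00
horizontal leg | 2380.00 | 51.00 | 17.00 | 121380.00 | 40460.00
gusset | 1040.00 | 33.33 | 47.33 | 34666.67 | 49226.67
Σ | 4860.00 |  |  | 167566.67 | 154486.67
x̄ = 167566.67 / 4860.00 = 34.48 cm
ȳ = 154486.67 / 4860.00 = 31.79 cm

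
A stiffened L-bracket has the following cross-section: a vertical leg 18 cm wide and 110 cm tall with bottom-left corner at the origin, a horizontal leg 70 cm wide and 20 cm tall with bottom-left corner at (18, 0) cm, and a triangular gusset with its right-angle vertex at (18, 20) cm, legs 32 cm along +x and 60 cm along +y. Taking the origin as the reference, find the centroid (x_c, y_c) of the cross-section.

Part | A | x̄ᵢ | ȳᵢ | A·x̄ᵢ | A·ȳᵢ
vertical leg | 1980.00 | 9.00 | 55.00 | 17820.00 | 108900.00
horizontal leg | 1400.00 | 53.00 | 10.00 | 74200.00 | 14000.00
gusset | 960.00 | 28.67 | 40.00 | 27520.00 | 38400.00
Σ | 4340.00 |  |  | 119540.00 | 161300.00
x_c = 119540.00 / 4340.00 = 27.54 cm
y_c = 161300.00 / 4340.00 = 37.17 cm

x_c = 27.54 cm, y_c = 37.17 cm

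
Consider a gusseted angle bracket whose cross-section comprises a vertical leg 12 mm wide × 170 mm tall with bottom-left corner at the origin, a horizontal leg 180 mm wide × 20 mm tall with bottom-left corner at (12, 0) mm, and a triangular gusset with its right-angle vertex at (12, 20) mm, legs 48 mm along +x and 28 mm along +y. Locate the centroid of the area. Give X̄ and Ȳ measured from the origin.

vertical leg: A = 12 × 170 = 2040.00, centroid at (6.00, 85.00).
horizontal leg: A = 180 × 20 = 3600.00, centroid at (102.00, 10.00).
gusset: A = ½·48·28 = 672.00, centroid at (28.00, 29.33).
ΣA = 6312.00 mm², ΣAX̄ = 398256.00 mm³, ΣAȲ = 229112.00 mm³.
X̄ = 398256.00/6312.00 = 63.10 mm; Ȳ = 229112.00/6312.00 = 36.30 mm.

X̄ = 63.10 mm, Ȳ = 36.30 mm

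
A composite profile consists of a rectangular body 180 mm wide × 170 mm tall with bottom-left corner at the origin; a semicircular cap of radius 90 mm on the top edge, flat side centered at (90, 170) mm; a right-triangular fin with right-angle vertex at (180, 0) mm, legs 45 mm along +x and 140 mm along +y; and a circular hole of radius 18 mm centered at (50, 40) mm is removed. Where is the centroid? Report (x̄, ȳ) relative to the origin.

rectangular body: A = 180 × 170 = 30600.00, centroid at (90.00, 85.00).
semicircular top: A = ½π·90² = 12723.45, centroid at (90.00, 208.20).
triangular fin: A = ½·45·140 = 3150.00, centroid at (195.00, 46.67).
hole: A = −π·18² = -1017.88, centroid at (50.00, 40.00).
ΣA = 45455.57 mm²
ΣAx̄ = (30600.00)(90.00) + (12723.45)(90.00) + (3150.00)(195.00) + (-1017.88)(50.00) = 4462466.72 mm³
ΣAȳ = (30600.00)(85.00) + (12723.45)(208.20) + (3150.00)(46.67) + (-1017.88)(40.00) = 5356271.50 mm³
x̄ = 4462466.72 / 45455.57 = 98.17 mm
ȳ = 5356271.50 / 45455.57 = 117.84 mm

x̄ = 98.17 mm, ȳ = 117.84 mm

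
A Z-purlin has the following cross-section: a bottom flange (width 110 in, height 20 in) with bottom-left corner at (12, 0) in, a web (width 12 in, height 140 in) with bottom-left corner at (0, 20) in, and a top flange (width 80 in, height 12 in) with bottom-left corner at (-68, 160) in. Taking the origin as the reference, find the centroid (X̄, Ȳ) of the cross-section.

Part | A | x̄ᵢ | ȳᵢ | A·x̄ᵢ | A·ȳᵢ
bottom flange | 2200.00 | 67.00 | 10.00 | 147400.00 | 22000.00
web | 1680.00 | 6.00 | 90.00 | 10080.00 | 151200.00
top flange | 960.00 | -28.00 | 166.00 | -26880.00 | 159360.00
Σ | 4840.00 |  |  | 130600.00 | 332560.00
X̄ = 130600.00 / 4840.00 = 26.98 in
Ȳ = 332560.00 / 4840.00 = 68.71 in

X̄ = 26.98 in, Ȳ = 68.71 in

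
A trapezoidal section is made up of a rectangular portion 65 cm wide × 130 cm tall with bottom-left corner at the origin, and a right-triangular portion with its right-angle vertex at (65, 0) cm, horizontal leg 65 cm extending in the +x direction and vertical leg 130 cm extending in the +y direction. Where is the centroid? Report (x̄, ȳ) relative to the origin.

rectangular portion: A = 65 × 130 = 8450.00, centroid at (32.50, 65.00).
triangular portion: A = ½·65·130 = 4225.00, centroid at (86.67, 43.33).
ΣA = 12675.00 cm²
ΣAx̄ = (8450.00)(32.50) + (4225.00)(86.67) = 640791.67 cm³
ΣAȳ = (8450.00)(65.00) + (4225.00)(43.33) = 732333.33 cm³
x̄ = 640791.67 / 12675.00 = 50.56 cm
ȳ = 732333.33 / 12675.00 = 57.78 cm

x̄ = 50.56 cm, ȳ = 57.78 cm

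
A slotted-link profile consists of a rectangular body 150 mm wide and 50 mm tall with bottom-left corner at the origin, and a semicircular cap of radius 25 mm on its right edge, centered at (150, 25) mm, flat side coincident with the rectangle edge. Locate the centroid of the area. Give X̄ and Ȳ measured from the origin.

Part | A | x̄ᵢ | ȳᵢ | A·x̄ᵢ | A·ȳᵢ
rectangular body | 7500.00 | 75.00 | 25.00 | 562500.00 | 187500.00
semicircular end | 981.75 | 160.61 | 25.00 | 157678.82 | 24543.69
Σ | 8481.75 |  |  | 720178.82 | 212043.69
X̄ = 720178.82 / 8481.75 = 84.91 mm
Ȳ = 212043.69 / 8481.75 = 25.00 mm

X̄ = 84.91 mm, Ȳ = 25.00 mm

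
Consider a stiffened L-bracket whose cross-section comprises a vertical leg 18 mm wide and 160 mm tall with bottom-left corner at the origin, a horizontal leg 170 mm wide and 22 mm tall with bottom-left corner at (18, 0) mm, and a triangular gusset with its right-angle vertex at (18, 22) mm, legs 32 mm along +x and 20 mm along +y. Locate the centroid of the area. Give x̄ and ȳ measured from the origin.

x̄ = 60.56 mm, ȳ = 40.45 mm

vertical leg: A = 18 × 160 = 2880.00, centroid at (9.00, 80.00).
horizontal leg: A = 170 × 22 = 3740.00, centroid at (103.00, 11.00).
gusset: A = ½·32·20 = 320.00, centroid at (28.67, 28.67).
ΣA = 6940.00 mm², ΣAx̄ = 420313.33 mm³, ΣAȳ = 280713.33 mm³.
x̄ = 420313.33/6940.00 = 60.56 mm; ȳ = 280713.33/6940.00 = 40.45 mm.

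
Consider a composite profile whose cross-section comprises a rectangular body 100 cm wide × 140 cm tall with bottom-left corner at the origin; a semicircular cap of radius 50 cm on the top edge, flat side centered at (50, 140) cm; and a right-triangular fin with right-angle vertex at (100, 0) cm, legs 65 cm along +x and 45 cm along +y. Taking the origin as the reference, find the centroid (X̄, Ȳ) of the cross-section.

X̄ = 55.41 cm, Ȳ = 84.33 cm

rectangular body: A = 100 × 140 = 14000.00, centroid at (50.00, 70.00).
semicircular top: A = ½π·50² = 3926.99, centroid at (50.00, 161.22).
triangular fin: A = ½·65·45 = 1462.50, centroid at (121.67, 15.00).
ΣA = 19389.49 cm²
ΣAX̄ = (14000.00)(50.00) + (3926.99)(50.00) + (1462.50)(121.67) = 1074287.04 cm³
ΣAȲ = (14000.00)(70.00) + (3926.99)(161.22) + (1462.50)(15.00) = 1635049.55 cm³
X̄ = 1074287.04 / 19389.49 = 55.41 cm
Ȳ = 1635049.55 / 19389.49 = 84.33 cm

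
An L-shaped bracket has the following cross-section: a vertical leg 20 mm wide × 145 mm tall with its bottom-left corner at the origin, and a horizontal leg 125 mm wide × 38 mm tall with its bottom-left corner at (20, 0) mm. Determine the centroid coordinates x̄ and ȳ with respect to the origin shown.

x̄ = 55.02 mm, ȳ = 39.28 mm

Part | A | x̄ᵢ | ȳᵢ | A·x̄ᵢ | A·ȳᵢ
vertical leg | 2900.00 | 10.00 | 72.50 | 29000.00 | 210250.00
horizontal leg | 4750.00 | 82.50 | 19.00 | 391875.00 | 90250.00
Σ | 7650.00 |  |  | 420875.00 | 300500.00
x̄ = 420875.00 / 7650.00 = 55.02 mm
ȳ = 300500.00 / 7650.00 = 39.28 mm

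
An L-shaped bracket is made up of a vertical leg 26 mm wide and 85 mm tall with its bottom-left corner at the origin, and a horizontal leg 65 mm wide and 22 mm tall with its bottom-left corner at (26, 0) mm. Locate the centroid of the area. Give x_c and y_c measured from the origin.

x_c = 30.88 mm, y_c = 30.12 mm

vertical leg: A = 26 × 85 = 2210.00, centroid at (13.00, 42.50).
horizontal leg: A = 65 × 22 = 1430.00, centroid at (58.50, 11.00).
ΣA = 3640.00 mm², ΣAx_c = 112385.00 mm³, ΣAy_c = 109655.00 mm³.
x_c = 112385.00/3640.00 = 30.88 mm; y_c = 109655.00/3640.00 = 30.12 mm.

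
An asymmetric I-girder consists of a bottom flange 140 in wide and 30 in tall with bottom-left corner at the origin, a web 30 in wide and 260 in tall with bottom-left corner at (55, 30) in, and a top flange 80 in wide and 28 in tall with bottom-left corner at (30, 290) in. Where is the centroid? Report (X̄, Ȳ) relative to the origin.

X̄ = 70.00 in, Ȳ = 139.88 in

Part | A | x̄ᵢ | ȳᵢ | A·x̄ᵢ | A·ȳᵢ
bottom flange | 4200.00 | 70.00 | 15.00 | 294000.00 | 63000.00
web | 7800.00 | 70.00 | 160.00 | 546000.00 | 1248000.00
top flange | 2240.00 | 70.00 | 304.00 | 156800.00 | 680960.00
Σ | 14240.00 |  |  | 996800.00 | 1991960.00
X̄ = 996800.00 / 14240.00 = 70.00 in
Ȳ = 1991960.00 / 14240.00 = 139.88 in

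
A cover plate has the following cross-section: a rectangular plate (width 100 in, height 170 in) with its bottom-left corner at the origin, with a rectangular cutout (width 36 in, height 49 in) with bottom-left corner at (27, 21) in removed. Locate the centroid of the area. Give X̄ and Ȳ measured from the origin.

X̄ = 50.58 in, Ȳ = 89.57 in

Part | A | x̄ᵢ | ȳᵢ | A·x̄ᵢ | A·ȳᵢ
plate | 17000.00 | 50.00 | 85.00 | 850000.00 | 1445000.00
hole | -1764.00 | 45.00 | 45.50 | -79380.00 | -80262.00
Σ | 15236.00 |  |  | 770620.00 | 1364738.00
X̄ = 770620.00 / 15236.00 = 50.58 in
Ȳ = 1364738.00 / 15236.00 = 89.57 in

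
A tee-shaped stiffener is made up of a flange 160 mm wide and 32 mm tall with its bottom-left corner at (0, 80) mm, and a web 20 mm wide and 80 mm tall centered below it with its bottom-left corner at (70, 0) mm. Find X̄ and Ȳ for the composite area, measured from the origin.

web: A = 20 × 80 = 1600.00, centroid at (80.00, 40.00).
flange: A = 160 × 32 = 5120.00, centroid at (80.00, 96.00).
ΣA = 6720.00 mm², ΣAX̄ = 537600.00 mm³, ΣAȲ = 555520.00 mm³.
X̄ = 537600.00/6720.00 = 80.00 mm; Ȳ = 555520.00/6720.00 = 82.67 mm.

X̄ = 80.00 mm, Ȳ = 82.67 mm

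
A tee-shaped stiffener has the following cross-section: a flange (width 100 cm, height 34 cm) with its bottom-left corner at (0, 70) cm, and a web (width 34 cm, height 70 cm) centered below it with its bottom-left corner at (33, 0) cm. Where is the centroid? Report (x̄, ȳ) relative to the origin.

web: A = 34 × 70 = 2380.00, centroid at (50.00, 35.00).
flange: A = 100 × 34 = 3400.00, centroid at (50.00, 87.00).
ΣA = 5780.00 cm²
ΣAx̄ = (2380.00)(50.00) + (3400.00)(50.00) = 289000.00 cm³
ΣAȳ = (2380.00)(35.00) + (3400.00)(87.00) = 379100.00 cm³
x̄ = 289000.00 / 5780.00 = 50.00 cm
ȳ = 379100.00 / 5780.00 = 65.59 cm

x̄ = 50.00 cm, ȳ = 65.59 cm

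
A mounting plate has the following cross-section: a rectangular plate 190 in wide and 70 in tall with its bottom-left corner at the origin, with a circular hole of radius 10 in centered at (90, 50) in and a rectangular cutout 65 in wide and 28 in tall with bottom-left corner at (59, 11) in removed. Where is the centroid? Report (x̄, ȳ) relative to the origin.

x̄ = 95.71 in, ȳ = 36.21 in

Part | A | x̄ᵢ | ȳᵢ | A·x̄ᵢ | A·ȳᵢ
plate | 13300.00 | 95.00 | 35.00 | 1263500.00 | 465500.00
hole 1 | -314.16 | 90.00 | 50.00 | -28274.33 | -15707.96
hole 2 | -1820.00 | 91.50 | 25.00 | -166530.00 | -45500.00
Σ | 11165.84 |  |  | 1068695.67 | 404292.04
x̄ = 1068695.67 / 11165.84 = 95.71 in
ȳ = 404292.04 / 11165.84 = 36.21 in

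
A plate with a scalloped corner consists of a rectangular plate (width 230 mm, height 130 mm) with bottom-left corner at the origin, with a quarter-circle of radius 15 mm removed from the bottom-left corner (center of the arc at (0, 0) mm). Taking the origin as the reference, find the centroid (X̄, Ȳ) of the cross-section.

plate: A = 230 × 130 = 29900.00, centroid at (115.00, 65.00).
removed quarter-circle: A = −¼π·15² = -176.71, centroid at (6.37, 6.37).
ΣA = 29723.29 mm²
ΣAX̄ = (29900.00)(115.00) + (-176.71)(6.37) = 3437375.00 mm³
ΣAȲ = (29900.00)(65.00) + (-176.71)(6.37) = 1942375.00 mm³
X̄ = 3437375.00 / 29723.29 = 115.65 mm
Ȳ = 1942375.00 / 29723.29 = 65.35 mm

X̄ = 115.65 mm, Ȳ = 65.35 mm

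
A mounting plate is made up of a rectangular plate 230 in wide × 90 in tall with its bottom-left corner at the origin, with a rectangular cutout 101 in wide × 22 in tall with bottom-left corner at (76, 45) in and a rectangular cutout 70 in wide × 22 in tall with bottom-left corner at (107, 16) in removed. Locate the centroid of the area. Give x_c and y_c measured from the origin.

Part | A | x̄ᵢ | ȳᵢ | A·x̄ᵢ | A·ȳᵢ
plate | 20700.00 | 115.00 | 45.00 | 2380500.00 | 931500.00
hole 1 | -2222.00 | 126.50 | 56.00 | -281083.00 | -124432.00
hole 2 | -1540.00 | 142.00 | 27.00 | -218680.00 | -41580.00
Σ | 16938.00 |  |  | 1880737.00 | 765488.00
x_c = 1880737.00 / 16938.00 = 111.04 in
y_c = 765488.00 / 16938.00 = 45.19 in

x_c = 111.04 in, y_c = 45.19 in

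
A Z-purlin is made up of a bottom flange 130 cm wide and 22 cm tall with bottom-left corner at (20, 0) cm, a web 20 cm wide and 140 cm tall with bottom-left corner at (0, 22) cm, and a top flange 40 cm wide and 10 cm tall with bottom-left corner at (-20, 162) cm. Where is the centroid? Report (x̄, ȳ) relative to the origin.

x̄ = 44.74 cm, ȳ = 58.72 cm

bottom flange: A = 130 × 22 = 2860.00, centroid at (85.00, 11.00).
web: A = 20 × 140 = 2800.00, centroid at (10.00, 92.00).
top flange: A = 40 × 10 = 400.00, centroid at (0.00, 167.00).
ΣA = 6060.00 cm², ΣAx̄ = 271100.00 cm³, ΣAȳ = 355860.00 cm³.
x̄ = 271100.00/6060.00 = 44.74 cm; ȳ = 355860.00/6060.00 = 58.72 cm.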